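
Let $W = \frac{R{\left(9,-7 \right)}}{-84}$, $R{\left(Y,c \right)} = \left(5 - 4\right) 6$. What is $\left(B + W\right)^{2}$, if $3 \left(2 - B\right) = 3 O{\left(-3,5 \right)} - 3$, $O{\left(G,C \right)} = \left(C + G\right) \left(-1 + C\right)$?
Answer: $\frac{5041}{196} \approx 25.719$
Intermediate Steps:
$O{\left(G,C \right)} = \left(-1 + C\right) \left(C + G\right)$
$R{\left(Y,c \right)} = 6$ ($R{\left(Y,c \right)} = 1 \cdot 6 = 6$)
$B = -5$ ($B = 2 - \frac{3 \left(5^{2} - 5 - -3 + 5 \left(-3\right)\right) - 3}{3} = 2 - \frac{3 \left(25 - 5 + 3 - 15\right) - 3}{3} = 2 - \frac{3 \cdot 8 - 3}{3} = 2 - \frac{24 - 3}{3} = 2 - 7 = -5$)
$W = - \frac{1}{14}$ ($W = \frac{6}{-84} = 6 \left(- \frac{1}{84}\right) = - \frac{1}{14} \approx -0.071429$)
$\left(B + W\right)^{2} = \left(-5 - \frac{1}{14}\right)^{2} = \left(- \frac{71}{14}\right)^{2} = \frac{5041}{196}$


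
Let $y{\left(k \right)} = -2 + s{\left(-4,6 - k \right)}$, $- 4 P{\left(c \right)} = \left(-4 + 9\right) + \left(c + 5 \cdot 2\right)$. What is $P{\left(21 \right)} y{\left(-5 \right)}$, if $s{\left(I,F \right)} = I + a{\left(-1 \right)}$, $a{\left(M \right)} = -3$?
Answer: $81$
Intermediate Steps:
$P{\left(c \right)} = - \frac{15}{4} - \frac{c}{4}$ ($P{\left(c \right)} = - \frac{\left(-4 + 9\right) + \left(c + 5 \cdot 2\right)}{4} = - \frac{5 + \left(c + 10\right)}{4} = - \frac{5 + \left(10 + c\right)}{4} = - \frac{15 + c}{4} = - \frac{15}{4} - \frac{c}{4}$)
$s{\left(I,F \right)} = -3 + I$ ($s{\left(I,F \right)} = I - 3 = -3 + I$)
$y{\left(k \right)} = -9$ ($y{\left(k \right)} = -2 - 7 = -9$)
$P{\left(21 \right)} y{\left(-5 \right)} = \left(- \frac{15}{4} - \frac{21}{4}\right) \left(-9\right) = \left(-9\right) \left(-9\right) = 81$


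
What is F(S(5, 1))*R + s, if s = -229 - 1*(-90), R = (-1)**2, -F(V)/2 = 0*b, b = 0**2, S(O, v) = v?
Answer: -139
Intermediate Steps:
b = 0
F(V) = 0 (F(V) = -0*0 = -2*0 = 0)
R = 1
s = -139 (s = -229 + 90 = -139)
F(S(5, 1))*R + s = 0*1 - 139 = 0 - 139 = -139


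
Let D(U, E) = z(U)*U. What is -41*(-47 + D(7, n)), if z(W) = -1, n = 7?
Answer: 2214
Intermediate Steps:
D(U, E) = -U
-41*(-47 + D(7, n)) = -41*(-47 - 1*7) = -41*(-47 - 7) = -41*(-54) = 2214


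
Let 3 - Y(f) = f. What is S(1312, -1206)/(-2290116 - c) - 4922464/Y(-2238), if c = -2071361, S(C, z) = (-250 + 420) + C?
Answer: -1076816933482/490229955 ≈ -2196.6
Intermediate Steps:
Y(f) = 3 - f
S(C, z) = 170 + C
S(1312, -1206)/(-2290116 - c) - 4922464/Y(-2238) = (170 + 1312)/(-2290116 - 1*(-2071361)) - 4922464/(3 - 1*(-2238)) = 1482/(-2290116 + 2071361) - 4922464/(3 + 2238) = 1482/(-218755) - 4922464/2241 = 1482*(-1/218755) - 4922464*1/2241 = -1482/218755 - 4922464/2241 = -1076816933482/490229955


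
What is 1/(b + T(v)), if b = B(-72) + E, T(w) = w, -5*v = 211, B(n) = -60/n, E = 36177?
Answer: 30/1084069 ≈ 2.7674e-5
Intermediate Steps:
v = -211/5 (v = -1/5*211 = -211/5 ≈ -42.200)
b = 217067/6 (b = -60/(-72) + 36177 = -60*(-1/72) + 36177 = 5/6 + 36177 = 217067/6 ≈ 36178.)
1/(b + T(v)) = 1/(217067/6 - 211/5) = 1/(1084069/30) = 30/1084069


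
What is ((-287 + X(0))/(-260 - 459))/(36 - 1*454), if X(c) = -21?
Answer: -14/13661 ≈ -0.0010248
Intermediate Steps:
((-287 + X(0))/(-260 - 459))/(36 - 1*454) = ((-287 - 21)/(-260 - 459))/(36 - 1*454) = (-308/(-719))/(36 - 454) = -308*(-1/719)/(-418) = (308/719)*(-1/418) = -14/13661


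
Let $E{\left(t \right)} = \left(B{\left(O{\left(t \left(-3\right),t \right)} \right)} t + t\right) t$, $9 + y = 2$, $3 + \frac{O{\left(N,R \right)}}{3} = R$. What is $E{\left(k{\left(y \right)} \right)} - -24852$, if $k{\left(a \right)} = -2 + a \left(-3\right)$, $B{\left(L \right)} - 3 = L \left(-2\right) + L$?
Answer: $8968$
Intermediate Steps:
$O{\left(N,R \right)} = -9 + 3 R$
$B{\left(L \right)} = 3 - L$ ($B{\left(L \right)} = 3 + \left(L \left(-2\right) + L\right) = 3 + \left(- 2 L + L\right) = 3 - L$)
$y = -7$ ($y = -9 + 2 = -7$)
$k{\left(a \right)} = -2 - 3 a$
$E{\left(t \right)} = t \left(t + t \left(12 - 3 t\right)\right)$ ($E{\left(t \right)} = \left(\left(3 - \left(-9 + 3 t\right)\right) t + t\right) t = \left(\left(12 - 3 t\right) t + t\right) t = \left(t \left(12 - 3 t\right) + t\right) t = \left(t + t \left(12 - 3 t\right)\right) t = t \left(t + t \left(12 - 3 t\right)\right)$)
$E{\left(k{\left(y \right)} \right)} - -24852 = \left(-2 - -21\right)^{2} \left(13 - 3 \left(-2 - -21\right)\right) - -24852 = \left(-2 + 21\right)^{2} \left(13 - 3 \left(-2 + 21\right)\right) + 24852 = 19^{2} \left(13 - 57\right) + 24852 = 361 \left(13 - 57\right) + 24852 = 361 \left(-44\right) + 24852 = -15884 + 24852 = 8968$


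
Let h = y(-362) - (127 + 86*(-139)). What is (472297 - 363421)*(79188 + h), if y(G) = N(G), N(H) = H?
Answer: 9869936028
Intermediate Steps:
y(G) = G
h = 11465 (h = -362 - (127 + 86*(-139)) = -362 - (127 - 11954) = -362 - 1*(-11827) = -362 + 11827 = 11465)
(472297 - 363421)*(79188 + h) = (472297 - 363421)*(79188 + 11465) = 108876*90653 = 9869936028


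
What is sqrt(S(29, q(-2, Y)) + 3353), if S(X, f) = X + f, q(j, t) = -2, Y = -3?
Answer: 26*sqrt(5) ≈ 58.138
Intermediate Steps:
sqrt(S(29, q(-2, Y)) + 3353) = sqrt((29 - 2) + 3353) = sqrt(27 + 3353) = sqrt(3380) = 26*sqrt(5)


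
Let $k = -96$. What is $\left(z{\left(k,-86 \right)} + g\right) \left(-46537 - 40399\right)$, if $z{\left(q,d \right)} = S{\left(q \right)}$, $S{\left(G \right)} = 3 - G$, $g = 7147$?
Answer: $-629938256$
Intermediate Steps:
$z{\left(q,d \right)} = 3 - q$
$\left(z{\left(k,-86 \right)} + g\right) \left(-46537 - 40399\right) = \left(\left(3 - -96\right) + 7147\right) \left(-46537 - 40399\right) = \left(\left(3 + 96\right) + 7147\right) \left(-86936\right) = \left(99 + 7147\right) \left(-86936\right) = 7246 \left(-86936\right) = -629938256$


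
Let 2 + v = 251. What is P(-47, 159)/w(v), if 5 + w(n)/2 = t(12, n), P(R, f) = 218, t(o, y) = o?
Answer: 109/7 ≈ 15.571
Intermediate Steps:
v = 249 (v = -2 + 251 = 249)
w(n) = 14 (w(n) = -10 + 2*12 = -10 + 24 = 14)
P(-47, 159)/w(v) = 218/14 = 218*(1/14) = 109/7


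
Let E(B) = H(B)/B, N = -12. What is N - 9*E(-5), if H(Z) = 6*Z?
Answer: -66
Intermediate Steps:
E(B) = 6 (E(B) = (6*B)/B = 6)
N - 9*E(-5) = -12 - 9*6 = -12 - 54 = -66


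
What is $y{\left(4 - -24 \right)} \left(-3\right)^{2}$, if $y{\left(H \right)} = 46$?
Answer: $414$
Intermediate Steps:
$y{\left(4 - -24 \right)} \left(-3\right)^{2} = 46 \left(-3\right)^{2} = 46 \cdot 9 = 414$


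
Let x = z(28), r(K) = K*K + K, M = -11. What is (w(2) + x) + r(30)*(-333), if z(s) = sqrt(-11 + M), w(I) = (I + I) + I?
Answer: -309684 + I*sqrt(22) ≈ -3.0968e+5 + 4.6904*I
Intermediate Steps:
r(K) = K + K**2 (r(K) = K**2 + K = K + K**2)
w(I) = 3*I (w(I) = 2*I + I = 3*I)
z(s) = I*sqrt(22) (z(s) = sqrt(-11 - 11) = sqrt(-22) = I*sqrt(22))
x = I*sqrt(22) ≈ 4.6904*I
(w(2) + x) + r(30)*(-333) = (3*2 + I*sqrt(22)) + (30*(1 + 30))*(-333) = (6 + I*sqrt(22)) + (30*31)*(-333) = (6 + I*sqrt(22)) + 930*(-333) = (6 + I*sqrt(22)) - 309690 = -309684 + I*sqrt(22)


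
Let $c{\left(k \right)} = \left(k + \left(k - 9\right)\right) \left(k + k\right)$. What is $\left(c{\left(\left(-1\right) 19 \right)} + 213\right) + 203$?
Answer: $2202$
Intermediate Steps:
$c{\left(k \right)} = 2 k \left(-9 + 2 k\right)$ ($c{\left(k \right)} = \left(k + \left(k - 9\right)\right) 2 k = \left(k + \left(-9 + k\right)\right) 2 k = \left(-9 + 2 k\right) 2 k = 2 k \left(-9 + 2 k\right)$)
$\left(c{\left(\left(-1\right) 19 \right)} + 213\right) + 203 = \left(2 \left(\left(-1\right) 19\right) \left(-9 + 2 \left(\left(-1\right) 19\right)\right) + 213\right) + 203 = \left(2 \left(-19\right) \left(-9 + 2 \left(-19\right)\right) + 213\right) + 203 = \left(2 \left(-19\right) \left(-9 - 38\right) + 213\right) + 203 = \left(2 \left(-19\right) \left(-47\right) + 213\right) + 203 = \left(1786 + 213\right) + 203 = 1999 + 203 = 2202$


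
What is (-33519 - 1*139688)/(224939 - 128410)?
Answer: -173207/96529 ≈ -1.7944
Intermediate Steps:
(-33519 - 1*139688)/(224939 - 128410) = (-33519 - 139688)/96529 = -173207*1/96529 = -173207/96529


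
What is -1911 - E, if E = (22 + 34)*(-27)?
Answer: -399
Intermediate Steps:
E = -1512 (E = 56*(-27) = -1512)
-1911 - E = -1911 - 1*(-1512) = -1911 + 1512 = -399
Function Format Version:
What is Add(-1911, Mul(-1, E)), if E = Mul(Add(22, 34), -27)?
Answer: -399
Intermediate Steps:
E = -1512 (E = Mul(56, -27) = -1512)
Add(-1911, Mul(-1, E)) = Add(-1911, Mul(-1, -1512)) = Add(-1911, 1512) = -399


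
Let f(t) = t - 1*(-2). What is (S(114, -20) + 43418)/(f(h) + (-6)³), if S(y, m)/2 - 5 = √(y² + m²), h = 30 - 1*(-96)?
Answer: -987/2 - √3349/22 ≈ -496.13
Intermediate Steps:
h = 126 (h = 30 + 96 = 126)
f(t) = 2 + t (f(t) = t + 2 = 2 + t)
S(y, m) = 10 + 2*√(m² + y²) (S(y, m) = 10 + 2*√(y² + m²) = 10 + 2*√(m² + y²))
(S(114, -20) + 43418)/(f(h) + (-6)³) = ((10 + 2*√((-20)² + 114²)) + 43418)/((2 + 126) + (-6)³) = ((10 + 2*√(400 + 12996)) + 43418)/(128 - 216) = ((10 + 2*√13396) + 43418)/(-88) = ((10 + 2*(2*√3349)) + 43418)*(-1/88) = ((10 + 4*√3349) + 43418)*(-1/88) = (43428 + 4*√3349)*(-1/88) = -987/2 - √3349/22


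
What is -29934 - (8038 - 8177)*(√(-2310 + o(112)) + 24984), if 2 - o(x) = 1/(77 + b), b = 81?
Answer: 3442842 + 139*I*√57617070/158 ≈ 3.4428e+6 + 6677.8*I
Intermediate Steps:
o(x) = 315/158 (o(x) = 2 - 1/(77 + 81) = 2 - 1/158 = 315/158)
-29934 - (8038 - 8177)*(√(-2310 + o(112)) + 24984) = -29934 - (8038 - 8177)*(√(-2310 + 315/158) + 24984) = -29934 - (-139)*(√(-364665/158) + 24984) = -29934 - (-139)*(I*√57617070/158 + 24984) = -29934 - (-139)*(24984 + I*√57617070/158) = -29934 - (-3472776 - 139*I*√57617070/158) = -29934 + (3472776 + 139*I*√57617070/158) = 3442842 + 139*I*√57617070/158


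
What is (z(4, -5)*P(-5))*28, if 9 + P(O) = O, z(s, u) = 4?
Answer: -1568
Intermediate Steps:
P(O) = -9 + O
(z(4, -5)*P(-5))*28 = (4*(-9 - 5))*28 = (4*(-14))*28 = -56*28 = -1568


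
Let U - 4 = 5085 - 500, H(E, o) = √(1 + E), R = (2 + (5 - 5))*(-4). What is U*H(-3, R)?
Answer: 4589*I*√2 ≈ 6489.8*I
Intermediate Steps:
R = -8 (R = (2 + 0)*(-4) = 2*(-4) = -8)
U = 4589 (U = 4 + (5085 - 500) = 4 + 4585 = 4589)
U*H(-3, R) = 4589*√(1 - 3) = 4589*√(-2) = 4589*(I*√2) = 4589*I*√2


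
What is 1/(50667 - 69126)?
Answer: -1/18459 ≈ -5.4174e-5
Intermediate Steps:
1/(50667 - 69126) = 1/(-18459) = -1/18459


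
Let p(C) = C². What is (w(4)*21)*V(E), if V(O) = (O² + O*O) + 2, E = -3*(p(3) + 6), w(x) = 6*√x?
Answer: 1021104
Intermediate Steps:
E = -45 (E = -3*(3² + 6) = -3*(9 + 6) = -3*15 = -45)
V(O) = 2 + 2*O² (V(O) = (O² + O²) + 2 = 2*O² + 2 = 2 + 2*O²)
(w(4)*21)*V(E) = ((6*√4)*21)*(2 + 2*(-45)²) = ((6*2)*21)*(2 + 2*2025) = (12*21)*(2 + 4050) = 252*4052 = 1021104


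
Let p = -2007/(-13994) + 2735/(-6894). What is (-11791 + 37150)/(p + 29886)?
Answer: 611625073581/720804133541 ≈ 0.84853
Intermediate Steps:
p = -6109333/24118659 (p = -2007*(-1/13994) + 2735*(-1/6894) = 2007/13994 - 2735/6894 = -6109333/24118659 ≈ -0.25330)
(-11791 + 37150)/(p + 29886) = (-11791 + 37150)/(-6109333/24118659 + 29886) = 25359/(720804133541/24118659) = 25359*(24118659/720804133541) = 611625073581/720804133541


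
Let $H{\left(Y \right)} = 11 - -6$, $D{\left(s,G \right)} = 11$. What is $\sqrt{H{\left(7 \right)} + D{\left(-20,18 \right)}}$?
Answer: $2 \sqrt{7} \approx 5.2915$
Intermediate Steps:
$H{\left(Y \right)} = 17$ ($H{\left(Y \right)} = 11 + 6 = 17$)
$\sqrt{H{\left(7 \right)} + D{\left(-20,18 \right)}} = \sqrt{17 + 11} = \sqrt{28} = 2 \sqrt{7}$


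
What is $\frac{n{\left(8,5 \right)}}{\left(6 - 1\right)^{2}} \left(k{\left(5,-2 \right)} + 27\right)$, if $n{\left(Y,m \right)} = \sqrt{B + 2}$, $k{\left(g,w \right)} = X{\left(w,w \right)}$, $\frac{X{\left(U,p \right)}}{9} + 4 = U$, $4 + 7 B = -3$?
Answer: $- \frac{27}{25} \approx -1.08$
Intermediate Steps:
$B = -1$ ($B = - \frac{4}{7} + \frac{1}{7} \left(-3\right) = - \frac{4}{7} - \frac{3}{7} = -1$)
$X{\left(U,p \right)} = -36 + 9 U$
$k{\left(g,w \right)} = -36 + 9 w$
$n{\left(Y,m \right)} = 1$ ($n{\left(Y,m \right)} = \sqrt{-1 + 2} = \sqrt{1} = 1$)
$\frac{n{\left(8,5 \right)}}{\left(6 - 1\right)^{2}} \left(k{\left(5,-2 \right)} + 27\right) = 1 \frac{1}{\left(6 - 1\right)^{2}} \left(\left(-36 + 9 \left(-2\right)\right) + 27\right) = 1 \frac{1}{5^{2}} \left(\left(-36 - 18\right) + 27\right) = 1 \cdot \frac{1}{25} \left(-54 + 27\right) = 1 \cdot \frac{1}{25} \left(-27\right) = \frac{1}{25} \left(-27\right) = - \frac{27}{25}$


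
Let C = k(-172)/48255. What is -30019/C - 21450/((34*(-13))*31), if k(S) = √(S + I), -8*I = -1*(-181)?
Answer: 825/527 + 965711230*I*√346/173 ≈ 1.5655 + 1.0383e+8*I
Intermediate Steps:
I = -181/8 (I = -(-1)*(-181)/8 = -⅛*181 = -181/8 ≈ -22.625)
k(S) = √(-181/8 + S) (k(S) = √(S - 181/8) = √(-181/8 + S))
C = I*√346/64340 (C = (√(-362 + 16*(-172))/4)/48255 = (√(-362 - 2752)/4)*(1/48255) = (√(-3114)/4)*(1/48255) = ((3*I*√346)/4)*(1/48255) = (3*I*√346/4)*(1/48255) = I*√346/64340 ≈ 0.00028911*I)
-30019/C - 21450/((34*(-13))*31) = -30019*(-32170*I*√346/173) - 21450/((34*(-13))*31) = -(-965711230)*I*√346/173 - 21450/((-442*31)) = 965711230*I*√346/173 - 21450/(-13702) = 965711230*I*√346/173 - 21450*(-1/13702) = 965711230*I*√346/173 + 825/527 = 825/527 + 965711230*I*√346/173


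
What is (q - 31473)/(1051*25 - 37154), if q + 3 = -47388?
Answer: 78864/10879 ≈ 7.2492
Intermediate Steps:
q = -47391 (q = -3 - 47388 = -47391)
(q - 31473)/(1051*25 - 37154) = (-47391 - 31473)/(1051*25 - 37154) = -78864/(26275 - 37154) = -78864/(-10879) = -78864*(-1/10879) = 78864/10879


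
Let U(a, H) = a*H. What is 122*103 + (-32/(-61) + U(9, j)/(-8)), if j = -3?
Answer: 6134111/488 ≈ 12570.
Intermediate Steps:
U(a, H) = H*a
122*103 + (-32/(-61) + U(9, j)/(-8)) = 122*103 + (-32/(-61) - 3*9/(-8)) = 12566 + (-32*(-1/61) - 27*(-⅛)) = 12566 + (32/61 + 27/8) = 12566 + 1903/488 = 6134111/488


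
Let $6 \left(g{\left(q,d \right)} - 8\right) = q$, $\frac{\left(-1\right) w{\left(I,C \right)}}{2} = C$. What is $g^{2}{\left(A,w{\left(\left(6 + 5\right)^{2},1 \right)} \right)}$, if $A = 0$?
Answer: $64$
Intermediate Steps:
$w{\left(I,C \right)} = - 2 C$
$g{\left(q,d \right)} = 8 + \frac{q}{6}$
$g^{2}{\left(A,w{\left(\left(6 + 5\right)^{2},1 \right)} \right)} = \left(8 + \frac{1}{6} \cdot 0\right)^{2} = \left(8 + 0\right)^{2} = 8^{2} = 64$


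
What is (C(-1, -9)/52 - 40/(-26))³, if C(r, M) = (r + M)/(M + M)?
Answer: 381078125/102503232 ≈ 3.7177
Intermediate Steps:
C(r, M) = (M + r)/(2*M) (C(r, M) = (M + r)/((2*M)) = (M + r)*(1/(2*M)) = (M + r)/(2*M))
(C(-1, -9)/52 - 40/(-26))³ = (((½)*(-9 - 1)/(-9))/52 - 40/(-26))³ = (((½)*(-⅑)*(-10))*(1/52) - 40*(-1/26))³ = ((5/9)*(1/52) + 20/13)³ = (5/468 + 20/13)³ = (725/468)³ = 381078125/102503232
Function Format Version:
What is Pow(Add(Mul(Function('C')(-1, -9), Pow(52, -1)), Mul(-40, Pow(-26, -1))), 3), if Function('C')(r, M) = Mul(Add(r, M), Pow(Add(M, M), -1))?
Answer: Rational(381078125, 102503232) ≈ 3.7177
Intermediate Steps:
Function('C')(r, M) = Mul(Rational(1, 2), Pow(M, -1), Add(M, r)) (Function('C')(r, M) = Mul(Add(M, r), Pow(Mul(2, M), -1)) = Mul(Add(M, r), Mul(Rational(1, 2), Pow(M, -1))) = Mul(Rational(1, 2), Pow(M, -1), Add(M, r)))
Pow(Add(Mul(Function('C')(-1, -9), Pow(52, -1)), Mul(-40, Pow(-26, -1))), 3) = Pow(Add(Mul(Mul(Rational(1, 2), Pow(-9, -1), Add(-9, -1)), Pow(52, -1)), Mul(-40, Pow(-26, -1))), 3) = Pow(Add(Mul(Mul(Rational(1, 2), Rational(-1, 9), -10), Rational(1, 52)), Mul(-40, Rational(-1, 26))), 3) = Pow(Add(Mul(Rational(5, 9), Rational(1, 52)), Rational(20, 13)), 3) = Pow(Add(Rational(5, 468), Rational(20, 13)), 3) = Pow(Rational(725, 468), 3) = Rational(381078125, 102503232)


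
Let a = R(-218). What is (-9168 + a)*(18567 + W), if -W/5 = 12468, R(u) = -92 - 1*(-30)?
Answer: 404024790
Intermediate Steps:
R(u) = -62 (R(u) = -92 + 30 = -62)
W = -62340 (W = -5*12468 = -62340)
a = -62
(-9168 + a)*(18567 + W) = (-9168 - 62)*(18567 - 62340) = -9230*(-43773) = 404024790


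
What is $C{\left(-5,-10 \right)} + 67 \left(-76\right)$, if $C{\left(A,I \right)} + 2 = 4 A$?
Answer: $-5114$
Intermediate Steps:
$C{\left(A,I \right)} = -2 + 4 A$
$C{\left(-5,-10 \right)} + 67 \left(-76\right) = \left(-2 + 4 \left(-5\right)\right) + 67 \left(-76\right) = \left(-2 - 20\right) - 5092 = -22 - 5092 = -5114$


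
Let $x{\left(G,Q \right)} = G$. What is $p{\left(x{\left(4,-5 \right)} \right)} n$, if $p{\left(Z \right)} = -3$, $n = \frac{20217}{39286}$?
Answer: $- \frac{60651}{39286} \approx -1.5438$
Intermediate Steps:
$n = \frac{20217}{39286}$ ($n = 20217 \cdot \frac{1}{39286} = \frac{20217}{39286} \approx 0.51461$)
$p{\left(x{\left(4,-5 \right)} \right)} n = \left(-3\right) \frac{20217}{39286} = - \frac{60651}{39286}$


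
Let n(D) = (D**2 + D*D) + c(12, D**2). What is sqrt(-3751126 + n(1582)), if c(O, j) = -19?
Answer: 3*sqrt(139367) ≈ 1120.0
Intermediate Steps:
n(D) = -19 + 2*D**2 (n(D) = (D**2 + D*D) - 19 = (D**2 + D**2) - 19 = 2*D**2 - 19 = -19 + 2*D**2)
sqrt(-3751126 + n(1582)) = sqrt(-3751126 + (-19 + 2*1582**2)) = sqrt(-3751126 + (-19 + 2*2502724)) = sqrt(-3751126 + (-19 + 5005448)) = sqrt(-3751126 + 5005429) = sqrt(1254303) = 3*sqrt(139367)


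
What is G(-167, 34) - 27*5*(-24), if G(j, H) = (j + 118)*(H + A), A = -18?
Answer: 2456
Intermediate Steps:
G(j, H) = (-18 + H)*(118 + j) (G(j, H) = (j + 118)*(H - 18) = (118 + j)*(-18 + H) = (-18 + H)*(118 + j))
G(-167, 34) - 27*5*(-24) = (-2124 - 18*(-167) + 118*34 + 34*(-167)) - 27*5*(-24) = (-2124 + 3006 + 4012 - 5678) - 135*(-24) = -784 + 3240 = 2456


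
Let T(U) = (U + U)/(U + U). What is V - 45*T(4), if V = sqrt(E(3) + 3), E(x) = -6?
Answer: -45 + I*sqrt(3) ≈ -45.0 + 1.732*I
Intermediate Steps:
T(U) = 1 (T(U) = (2*U)/((2*U)) = (2*U)*(1/(2*U)) = 1)
V = I*sqrt(3) (V = sqrt(-6 + 3) = sqrt(-3) = I*sqrt(3) ≈ 1.732*I)
V - 45*T(4) = I*sqrt(3) - 45*1 = I*sqrt(3) - 45 = -45 + I*sqrt(3)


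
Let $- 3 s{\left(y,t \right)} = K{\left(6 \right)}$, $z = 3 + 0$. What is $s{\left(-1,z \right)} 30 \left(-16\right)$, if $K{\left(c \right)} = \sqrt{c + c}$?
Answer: $320 \sqrt{3} \approx 554.26$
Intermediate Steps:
$K{\left(c \right)} = \sqrt{2} \sqrt{c}$ ($K{\left(c \right)} = \sqrt{2 c} = \sqrt{2} \sqrt{c}$)
$z = 3$
$s{\left(y,t \right)} = - \frac{2 \sqrt{3}}{3}$ ($s{\left(y,t \right)} = - \frac{\sqrt{2} \sqrt{6}}{3} = - \frac{2 \sqrt{3}}{3}$)
$s{\left(-1,z \right)} 30 \left(-16\right) = - \frac{2 \sqrt{3}}{3} \cdot 30 \left(-16\right) = - 20 \sqrt{3} \left(-16\right) = 320 \sqrt{3}$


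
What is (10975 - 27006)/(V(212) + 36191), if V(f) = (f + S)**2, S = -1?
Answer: -16031/80712 ≈ -0.19862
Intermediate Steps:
V(f) = (-1 + f)**2 (V(f) = (f - 1)**2 = (-1 + f)**2)
(10975 - 27006)/(V(212) + 36191) = (10975 - 27006)/((-1 + 212)**2 + 36191) = -16031/(211**2 + 36191) = -16031/(44521 + 36191) = -16031/80712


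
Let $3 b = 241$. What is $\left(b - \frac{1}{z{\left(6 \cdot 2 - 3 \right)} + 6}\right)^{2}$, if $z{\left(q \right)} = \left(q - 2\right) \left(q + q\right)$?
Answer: $\frac{112423609}{17424} \approx 6452.2$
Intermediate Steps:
$b = \frac{241}{3}$ ($b = \frac{1}{3} \cdot 241 = \frac{241}{3} \approx 80.333$)
$z{\left(q \right)} = 2 q \left(-2 + q\right)$ ($z{\left(q \right)} = \left(-2 + q\right) 2 q = 2 q \left(-2 + q\right)$)
$\left(b - \frac{1}{z{\left(6 \cdot 2 - 3 \right)} + 6}\right)^{2} = \left(\frac{241}{3} - \frac{1}{2 \left(6 \cdot 2 - 3\right) \left(-2 + \left(6 \cdot 2 - 3\right)\right) + 6}\right)^{2} = \left(\frac{241}{3} - \frac{1}{2 \left(12 - 3\right) \left(-2 + \left(12 - 3\right)\right) + 6}\right)^{2} = \left(\frac{241}{3} - \frac{1}{2 \cdot 9 \left(-2 + 9\right) + 6}\right)^{2} = \left(\frac{241}{3} - \frac{1}{2 \cdot 9 \cdot 7 + 6}\right)^{2} = \left(\frac{241}{3} - \frac{1}{126 + 6}\right)^{2} = \left(\frac{241}{3} - \frac{1}{132}\right)^{2} = \left(\frac{10603}{132}\right)^{2} = \frac{112423609}{17424}$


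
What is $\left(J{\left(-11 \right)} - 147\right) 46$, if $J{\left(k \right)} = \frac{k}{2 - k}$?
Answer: $- \frac{88412}{13} \approx -6800.9$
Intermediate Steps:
$\left(J{\left(-11 \right)} - 147\right) 46 = \left(\left(-1\right) \left(-11\right) \frac{1}{-2 - 11} - 147\right) 46 = \left(\left(-1\right) \left(-11\right) \frac{1}{-13} - 147\right) 46 = \left(\left(-1\right) \left(-11\right) \left(- \frac{1}{13}\right) - 147\right) 46 = \left(- \frac{11}{13} - 147\right) 46 = \left(- \frac{1922}{13}\right) 46 = - \frac{88412}{13}$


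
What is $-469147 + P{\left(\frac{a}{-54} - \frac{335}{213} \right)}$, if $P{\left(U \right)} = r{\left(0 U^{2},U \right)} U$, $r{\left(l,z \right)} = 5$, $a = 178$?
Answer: $- \frac{899401469}{1917} \approx -4.6917 \cdot 10^{5}$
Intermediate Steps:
$P{\left(U \right)} = 5 U$
$-469147 + P{\left(\frac{a}{-54} - \frac{335}{213} \right)} = -469147 + 5 \left(\frac{178}{-54} - \frac{335}{213}\right) = -469147 + 5 \left(178 \left(- \frac{1}{54}\right) - \frac{335}{213}\right) = -469147 + 5 \left(- \frac{89}{27} - \frac{335}{213}\right) = -469147 + 5 \left(- \frac{9334}{1917}\right) = -469147 - \frac{46670}{1917} = - \frac{899401469}{1917}$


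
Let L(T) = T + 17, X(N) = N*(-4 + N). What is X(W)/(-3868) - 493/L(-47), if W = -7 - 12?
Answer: 946907/58020 ≈ 16.320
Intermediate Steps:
W = -19
L(T) = 17 + T
X(W)/(-3868) - 493/L(-47) = -19*(-4 - 19)/(-3868) - 493/(17 - 47) = -19*(-23)*(-1/3868) - 493/(-30) = 437*(-1/3868) - 493*(-1/30) = -437/3868 + 493/30 = 946907/58020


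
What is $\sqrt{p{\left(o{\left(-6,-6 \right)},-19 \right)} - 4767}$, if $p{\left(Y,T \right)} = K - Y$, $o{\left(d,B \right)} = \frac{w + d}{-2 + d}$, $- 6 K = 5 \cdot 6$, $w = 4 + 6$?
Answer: $\frac{i \sqrt{19086}}{2} \approx 69.076 i$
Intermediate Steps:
$w = 10$
$K = -5$ ($K = - \frac{5 \cdot 6}{6} = \left(- \frac{1}{6}\right) 30 = -5$)
$o{\left(d,B \right)} = \frac{10 + d}{-2 + d}$
$p{\left(Y,T \right)} = -5 - Y$
$\sqrt{p{\left(o{\left(-6,-6 \right)},-19 \right)} - 4767} = \sqrt{\left(-5 - \frac{10 - 6}{-2 - 6}\right) - 4767} = \sqrt{\left(-5 - \frac{1}{-8} \cdot 4\right) - 4767} = \sqrt{\left(-5 - \left(- \frac{1}{8}\right) 4\right) - 4767} = \sqrt{\left(-5 - - \frac{1}{2}\right) - 4767} = \sqrt{\left(-5 + \frac{1}{2}\right) - 4767} = \sqrt{- \frac{9}{2} - 4767} = \sqrt{- \frac{9543}{2}} = \frac{i \sqrt{19086}}{2}$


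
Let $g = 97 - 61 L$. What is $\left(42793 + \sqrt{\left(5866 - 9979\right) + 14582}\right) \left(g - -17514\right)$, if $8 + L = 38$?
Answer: $675316333 + 299839 \sqrt{29} \approx 6.7693 \cdot 10^{8}$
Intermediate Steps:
$L = 30$ ($L = -8 + 38 = 30$)
$g = -1733$ ($g = 97 - 1830 = -1733$)
$\left(42793 + \sqrt{\left(5866 - 9979\right) + 14582}\right) \left(g - -17514\right) = \left(42793 + \sqrt{\left(5866 - 9979\right) + 14582}\right) \left(-1733 - -17514\right) = \left(42793 + \sqrt{-4113 + 14582}\right) \left(-1733 + 17514\right) = \left(42793 + \sqrt{10469}\right) 15781 = \left(42793 + 19 \sqrt{29}\right) 15781 = 675316333 + 299839 \sqrt{29}$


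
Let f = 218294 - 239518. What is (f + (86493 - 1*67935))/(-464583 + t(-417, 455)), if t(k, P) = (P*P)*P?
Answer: -1333/46865896 ≈ -2.8443e-5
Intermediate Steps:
t(k, P) = P³ (t(k, P) = P²*P = P³)
f = -21224
(f + (86493 - 1*67935))/(-464583 + t(-417, 455)) = (-21224 + (86493 - 1*67935))/(-464583 + 455³) = (-21224 + (86493 - 67935))/(-464583 + 94196375) = (-21224 + 18558)/93731792 = -2666*1/93731792 = -1333/46865896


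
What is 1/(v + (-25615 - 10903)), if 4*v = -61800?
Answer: -1/51968 ≈ -1.9243e-5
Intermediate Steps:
v = -15450 (v = (¼)*(-61800) = -15450)
1/(v + (-25615 - 10903)) = 1/(-15450 + (-25615 - 10903)) = 1/(-15450 - 36518) = 1/(-51968) = -1/51968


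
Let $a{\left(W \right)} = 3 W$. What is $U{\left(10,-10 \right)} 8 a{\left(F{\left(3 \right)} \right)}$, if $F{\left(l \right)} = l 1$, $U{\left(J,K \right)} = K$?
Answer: $-720$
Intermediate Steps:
$F{\left(l \right)} = l$
$U{\left(10,-10 \right)} 8 a{\left(F{\left(3 \right)} \right)} = \left(-10\right) 8 \cdot 3 \cdot 3 = \left(-80\right) 9 = -720$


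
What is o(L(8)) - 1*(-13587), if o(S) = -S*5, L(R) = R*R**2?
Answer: 11027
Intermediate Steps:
L(R) = R**3
o(S) = -5*S
o(L(8)) - 1*(-13587) = -5*8**3 - 1*(-13587) = -5*512 + 13587 = -2560 + 13587 = 11027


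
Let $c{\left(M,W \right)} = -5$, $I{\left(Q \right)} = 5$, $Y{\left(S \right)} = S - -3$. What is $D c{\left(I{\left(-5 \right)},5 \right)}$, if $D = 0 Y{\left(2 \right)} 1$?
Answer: $0$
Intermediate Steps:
$Y{\left(S \right)} = 3 + S$ ($Y{\left(S \right)} = S + 3 = 3 + S$)
$D = 0$ ($D = 0 \left(3 + 2\right) 1 = 0 \cdot 5 \cdot 1 = 0 \cdot 1 = 0$)
$D c{\left(I{\left(-5 \right)},5 \right)} = 0 \left(-5\right) = 0$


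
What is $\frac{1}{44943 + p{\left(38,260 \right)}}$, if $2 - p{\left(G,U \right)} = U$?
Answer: $\frac{1}{44685} \approx 2.2379 \cdot 10^{-5}$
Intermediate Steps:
$p{\left(G,U \right)} = 2 - U$
$\frac{1}{44943 + p{\left(38,260 \right)}} = \frac{1}{44943 + \left(2 - 260\right)} = \frac{1}{44943 - 258} = \frac{1}{44685}$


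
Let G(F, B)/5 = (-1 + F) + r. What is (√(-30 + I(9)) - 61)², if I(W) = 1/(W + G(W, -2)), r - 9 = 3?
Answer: (6649 - I*√356321)²/11881 ≈ 3691.0 - 668.12*I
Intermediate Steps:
r = 12 (r = 9 + 3 = 12)
G(F, B) = 55 + 5*F (G(F, B) = 5*((-1 + F) + 12) = 5*(11 + F) = 55 + 5*F)
I(W) = 1/(55 + 6*W) (I(W) = 1/(W + (55 + 5*W)) = 1/(55 + 6*W))
(√(-30 + I(9)) - 61)² = (√(-30 + 1/(55 + 6*9)) - 61)² = (√(-30 + 1/(55 + 54)) - 61)² = (√(-30 + 1/109) - 61)² = (√(-3269/109) - 61)² = (I*√356321/109 - 61)² = (-61 + I*√356321/109)²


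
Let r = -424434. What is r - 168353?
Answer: -592787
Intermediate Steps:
r - 168353 = -424434 - 168353 = -592787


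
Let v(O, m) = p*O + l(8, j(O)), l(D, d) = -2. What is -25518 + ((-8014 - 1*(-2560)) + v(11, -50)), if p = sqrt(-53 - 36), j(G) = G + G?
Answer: -30974 + 11*I*sqrt(89) ≈ -30974.0 + 103.77*I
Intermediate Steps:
j(G) = 2*G
p = I*sqrt(89) (p = sqrt(-89) = I*sqrt(89) ≈ 9.434*I)
v(O, m) = -2 + I*O*sqrt(89) (v(O, m) = (I*sqrt(89))*O - 2 = I*O*sqrt(89) - 2 = -2 + I*O*sqrt(89))
-25518 + ((-8014 - 1*(-2560)) + v(11, -50)) = -25518 + ((-8014 - 1*(-2560)) + (-2 + I*11*sqrt(89))) = -25518 + ((-8014 + 2560) + (-2 + 11*I*sqrt(89))) = -25518 + (-5454 + (-2 + 11*I*sqrt(89))) = -25518 + (-5456 + 11*I*sqrt(89)) = -30974 + 11*I*sqrt(89)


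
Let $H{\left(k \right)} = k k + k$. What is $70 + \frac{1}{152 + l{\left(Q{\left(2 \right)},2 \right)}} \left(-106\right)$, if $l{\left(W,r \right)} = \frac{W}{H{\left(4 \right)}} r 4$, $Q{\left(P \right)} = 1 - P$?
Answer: $\frac{26265}{379} \approx 69.301$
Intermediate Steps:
$H{\left(k \right)} = k + k^{2}$ ($H{\left(k \right)} = k^{2} + k = k + k^{2}$)
$l{\left(W,r \right)} = \frac{W r}{5}$ ($l{\left(W,r \right)} = \frac{W}{4 \left(1 + 4\right)} r 4 = \frac{W}{4 \cdot 5} r 4 = \frac{W}{20} r 4 = \frac{W r}{20} \cdot 4 = \frac{W r}{5}$)
$70 + \frac{1}{152 + l{\left(Q{\left(2 \right)},2 \right)}} \left(-106\right) = 70 + \frac{1}{152 + \frac{1}{5} \left(1 - 2\right) 2} \left(-106\right) = 70 + \frac{1}{152 + \frac{1}{5} \left(-1\right) 2} \left(-106\right) = 70 + \frac{1}{152 - \frac{2}{5}} \left(-106\right) = 70 + \frac{1}{\frac{758}{5}} \left(-106\right) = 70 + \frac{5}{758} \left(-106\right) = 70 - \frac{265}{379} = \frac{26265}{379}$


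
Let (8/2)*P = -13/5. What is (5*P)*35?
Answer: -455/4 ≈ -113.75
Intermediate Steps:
P = -13/20 (P = (-13/5)/4 = (-13*⅕)/4 = (¼)*(-13/5) = -13/20 ≈ -0.65000)
(5*P)*35 = (5*(-13/20))*35 = -13/4*35 = -455/4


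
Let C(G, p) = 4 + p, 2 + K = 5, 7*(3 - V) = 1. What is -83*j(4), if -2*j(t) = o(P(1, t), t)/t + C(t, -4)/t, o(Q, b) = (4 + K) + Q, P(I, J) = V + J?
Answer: 8051/56 ≈ 143.77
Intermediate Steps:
V = 20/7 (V = 3 - 1/7*1 = 3 - 1/7 = 20/7 ≈ 2.8571)
K = 3 (K = -2 + 5 = 3)
P(I, J) = 20/7 + J
o(Q, b) = 7 + Q (o(Q, b) = (4 + 3) + Q = 7 + Q)
j(t) = -(69/7 + t)/(2*t) (j(t) = -((7 + (20/7 + t))/t + (4 - 4)/t)/2 = -((69/7 + t)/t + 0/t)/2 = -((69/7 + t)/t + 0)/2 = -(69/7 + t)/(2*t))
-83*j(4) = -83*(-69 - 7*4)/(14*4) = -83*(-69 - 28)/(14*4) = -83*(-97)/(14*4) = -83*(-97/56) = 8051/56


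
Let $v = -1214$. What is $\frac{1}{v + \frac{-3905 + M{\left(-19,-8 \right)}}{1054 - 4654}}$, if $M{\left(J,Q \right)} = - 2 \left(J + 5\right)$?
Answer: $- \frac{3600}{4366523} \approx -0.00082445$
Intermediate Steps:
$M{\left(J,Q \right)} = -10 - 2 J$ ($M{\left(J,Q \right)} = - 2 \left(5 + J\right) = -10 - 2 J$)
$\frac{1}{v + \frac{-3905 + M{\left(-19,-8 \right)}}{1054 - 4654}} = \frac{1}{-1214 + \frac{-3905 - -28}{1054 - 4654}} = \frac{1}{-1214 + \frac{-3905 + \left(-10 + 38\right)}{-3600}} = \frac{1}{-1214 + \left(-3905 + 28\right) \left(- \frac{1}{3600}\right)} = \frac{1}{-1214 - - \frac{3877}{3600}} = \frac{1}{-1214 + \frac{3877}{3600}} = \frac{1}{- \frac{4366523}{3600}} = - \frac{3600}{4366523}$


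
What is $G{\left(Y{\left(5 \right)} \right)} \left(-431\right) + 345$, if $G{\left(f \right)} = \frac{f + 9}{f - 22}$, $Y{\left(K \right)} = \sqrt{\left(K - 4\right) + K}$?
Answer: $\frac{126417}{239} + \frac{13361 \sqrt{6}}{478} \approx 597.41$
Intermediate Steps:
$Y{\left(K \right)} = \sqrt{-4 + 2 K}$ ($Y{\left(K \right)} = \sqrt{\left(-4 + K\right) + K} = \sqrt{-4 + 2 K}$)
$G{\left(f \right)} = \frac{9 + f}{-22 + f}$
$G{\left(Y{\left(5 \right)} \right)} \left(-431\right) + 345 = \frac{9 + \sqrt{-4 + 2 \cdot 5}}{-22 + \sqrt{-4 + 2 \cdot 5}} \left(-431\right) + 345 = \frac{9 + \sqrt{-4 + 10}}{-22 + \sqrt{-4 + 10}} \left(-431\right) + 345 = \frac{9 + \sqrt{6}}{-22 + \sqrt{6}} \left(-431\right) + 345 = - \frac{431 \left(9 + \sqrt{6}\right)}{-22 + \sqrt{6}} + 345 = 345 - \frac{431 \left(9 + \sqrt{6}\right)}{-22 + \sqrt{6}}$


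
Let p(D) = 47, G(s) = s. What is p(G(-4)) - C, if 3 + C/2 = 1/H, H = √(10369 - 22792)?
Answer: 53 + 2*I*√12423/12423 ≈ 53.0 + 0.017944*I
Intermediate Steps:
H = I*√12423 (H = √(-12423) = I*√12423 ≈ 111.46*I)
C = -6 - 2*I*√12423/12423 (C = -6 + 2/((I*√12423)) = -6 + 2*(-I*√12423/12423) = -6 - 2*I*√12423/12423 ≈ -6.0 - 0.017944*I)
p(G(-4)) - C = 47 - (-6 - 2*I*√12423/12423) = 47 + (6 + 2*I*√12423/12423) = 53 + 2*I*√12423/12423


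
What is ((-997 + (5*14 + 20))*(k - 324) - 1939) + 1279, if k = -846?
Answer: 1060530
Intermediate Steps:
((-997 + (5*14 + 20))*(k - 324) - 1939) + 1279 = ((-997 + (5*14 + 20))*(-846 - 324) - 1939) + 1279 = ((-997 + (70 + 20))*(-1170) - 1939) + 1279 = ((-997 + 90)*(-1170) - 1939) + 1279 = (-907*(-1170) - 1939) + 1279 = (1061190 - 1939) + 1279 = 1059251 + 1279 = 1060530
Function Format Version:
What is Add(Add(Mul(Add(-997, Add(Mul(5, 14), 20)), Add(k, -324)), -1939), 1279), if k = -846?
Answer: 1060530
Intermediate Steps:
Add(Add(Mul(Add(-997, Add(Mul(5, 14), 20)), Add(k, -324)), -1939), 1279) = Add(Add(Mul(Add(-997, Add(Mul(5, 14), 20)), Add(-846, -324)), -1939), 1279) = Add(Add(Mul(Add(-997, Add(70, 20)), -1170), -1939), 1279) = Add(Add(Mul(Add(-997, 90), -1170), -1939), 1279) = Add(Add(Mul(-907, -1170), -1939), 1279) = Add(Add(1061190, -1939), 1279) = Add(1059251, 1279) = 1060530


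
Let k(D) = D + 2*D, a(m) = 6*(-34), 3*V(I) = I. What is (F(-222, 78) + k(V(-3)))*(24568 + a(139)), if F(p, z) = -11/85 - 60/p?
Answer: -219081088/3145 ≈ -69660.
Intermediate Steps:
V(I) = I/3
F(p, z) = -11/85 - 60/p (F(p, z) = -11*1/85 - 60/p = -11/85 - 60/p)
a(m) = -204
k(D) = 3*D
(F(-222, 78) + k(V(-3)))*(24568 + a(139)) = ((-11/85 - 60/(-222)) + 3*((⅓)*(-3)))*(24568 - 204) = ((-11/85 - 60*(-1/222)) + 3*(-1))*24364 = ((-11/85 + 10/37) - 3)*24364 = (443/3145 - 3)*24364 = -8992/3145*24364 = -219081088/3145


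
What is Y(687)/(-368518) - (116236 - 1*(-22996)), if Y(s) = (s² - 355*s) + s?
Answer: -51309726947/368518 ≈ -1.3923e+5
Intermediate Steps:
Y(s) = s² - 354*s
Y(687)/(-368518) - (116236 - 1*(-22996)) = (687*(-354 + 687))/(-368518) - (116236 - 1*(-22996)) = (687*333)*(-1/368518) - (116236 + 22996) = 228771*(-1/368518) - 1*139232 = -228771/368518 - 139232 = -51309726947/368518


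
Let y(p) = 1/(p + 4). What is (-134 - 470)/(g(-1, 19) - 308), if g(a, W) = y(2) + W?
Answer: 3624/1733 ≈ 2.0912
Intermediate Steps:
y(p) = 1/(4 + p)
g(a, W) = ⅙ + W (g(a, W) = 1/(4 + 2) + W = 1/6 + W = ⅙ + W)
(-134 - 470)/(g(-1, 19) - 308) = (-134 - 470)/((⅙ + 19) - 308) = -604/(115/6 - 308) = -604/(-1733/6) = -604*(-6/1733) = 3624/1733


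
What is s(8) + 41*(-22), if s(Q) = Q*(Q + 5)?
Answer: -798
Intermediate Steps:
s(Q) = Q*(5 + Q)
s(8) + 41*(-22) = 8*(5 + 8) + 41*(-22) = 8*13 - 902 = 104 - 902 = -798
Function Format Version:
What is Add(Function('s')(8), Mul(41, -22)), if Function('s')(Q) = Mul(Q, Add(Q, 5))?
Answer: -798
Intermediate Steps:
Function('s')(Q) = Mul(Q, Add(5, Q))
Add(Function('s')(8), Mul(41, -22)) = Add(Mul(8, Add(5, 8)), Mul(41, -22)) = Add(Mul(8, 13), -902) = Add(104, -902) = -798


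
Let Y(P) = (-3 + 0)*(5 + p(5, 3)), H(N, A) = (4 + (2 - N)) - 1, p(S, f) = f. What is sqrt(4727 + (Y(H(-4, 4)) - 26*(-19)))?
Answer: sqrt(5197) ≈ 72.090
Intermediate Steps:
H(N, A) = 5 - N (H(N, A) = (6 - N) - 1 = 5 - N)
Y(P) = -24 (Y(P) = (-3 + 0)*(5 + 3) = -3*8 = -24)
sqrt(4727 + (Y(H(-4, 4)) - 26*(-19))) = sqrt(4727 + (-24 - 26*(-19))) = sqrt(4727 + (-24 + 494)) = sqrt(4727 + 470) = sqrt(5197)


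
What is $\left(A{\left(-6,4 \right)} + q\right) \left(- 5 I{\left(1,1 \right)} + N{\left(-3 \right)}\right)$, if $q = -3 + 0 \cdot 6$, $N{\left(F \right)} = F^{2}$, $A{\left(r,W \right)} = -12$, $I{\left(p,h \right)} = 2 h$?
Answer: $15$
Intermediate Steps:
$q = -3$ ($q = -3 + 0 = -3$)
$\left(A{\left(-6,4 \right)} + q\right) \left(- 5 I{\left(1,1 \right)} + N{\left(-3 \right)}\right) = \left(-12 - 3\right) \left(- 5 \cdot 2 \cdot 1 + \left(-3\right)^{2}\right) = - 15 \left(\left(-5\right) 2 + 9\right) = - 15 \left(-10 + 9\right) = \left(-15\right) \left(-1\right) = 15$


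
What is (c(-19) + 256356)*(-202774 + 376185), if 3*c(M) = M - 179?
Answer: 44443505190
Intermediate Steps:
c(M) = -179/3 + M/3 (c(M) = (M - 179)/3 = (-179 + M)/3 = -179/3 + M/3)
(c(-19) + 256356)*(-202774 + 376185) = ((-179/3 + (⅓)*(-19)) + 256356)*(-202774 + 376185) = ((-179/3 - 19/3) + 256356)*173411 = (-66 + 256356)*173411 = 256290*173411 = 44443505190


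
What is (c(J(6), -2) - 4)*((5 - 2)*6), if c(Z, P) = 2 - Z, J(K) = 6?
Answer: -144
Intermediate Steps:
(c(J(6), -2) - 4)*((5 - 2)*6) = ((2 - 1*6) - 4)*((5 - 2)*6) = ((2 - 6) - 4)*(3*6) = (-4 - 4)*18 = -8*18 = -144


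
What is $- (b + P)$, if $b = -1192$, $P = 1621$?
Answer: $-429$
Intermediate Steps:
$- (b + P) = - (-1192 + 1621) = \left(-1\right) 429 = -429$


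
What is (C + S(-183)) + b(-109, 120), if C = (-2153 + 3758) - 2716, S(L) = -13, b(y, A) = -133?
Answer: -1257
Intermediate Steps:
C = -1111 (C = 1605 - 2716 = -1111)
(C + S(-183)) + b(-109, 120) = (-1111 - 13) - 133 = -1124 - 133 = -1257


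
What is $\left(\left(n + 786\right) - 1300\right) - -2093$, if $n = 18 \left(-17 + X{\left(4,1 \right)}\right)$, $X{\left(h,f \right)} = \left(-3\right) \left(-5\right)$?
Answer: $1543$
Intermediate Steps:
$X{\left(h,f \right)} = 15$
$n = -36$ ($n = 18 \left(-17 + 15\right) = 18 \left(-2\right) = -36$)
$\left(\left(n + 786\right) - 1300\right) - -2093 = \left(\left(-36 + 786\right) - 1300\right) - -2093 = \left(750 - 1300\right) + 2093 = -550 + 2093 = 1543$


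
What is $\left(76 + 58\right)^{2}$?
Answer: $17956$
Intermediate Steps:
$\left(76 + 58\right)^{2} = 134^{2} = 17956$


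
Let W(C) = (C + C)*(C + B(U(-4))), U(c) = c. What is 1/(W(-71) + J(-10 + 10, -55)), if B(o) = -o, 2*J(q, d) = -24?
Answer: 1/9502 ≈ 0.00010524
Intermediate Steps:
J(q, d) = -12 (J(q, d) = (½)*(-24) = -12)
W(C) = 2*C*(4 + C) (W(C) = (C + C)*(C - 1*(-4)) = (2*C)*(C + 4) = (2*C)*(4 + C) = 2*C*(4 + C))
1/(W(-71) + J(-10 + 10, -55)) = 1/(2*(-71)*(4 - 71) - 12) = 1/(2*(-71)*(-67) - 12) = 1/(9514 - 12) = 1/9502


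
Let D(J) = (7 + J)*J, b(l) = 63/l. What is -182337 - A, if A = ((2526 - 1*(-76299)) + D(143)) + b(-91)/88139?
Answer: -323818807875/1145807 ≈ -2.8261e+5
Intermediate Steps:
D(J) = J*(7 + J)
A = 114895796916/1145807 (A = ((2526 - 1*(-76299)) + 143*(7 + 143)) + (63/(-91))/88139 = ((2526 + 76299) + 143*150) + (63*(-1/91))*(1/88139) = (78825 + 21450) - 9/13*1/88139 = 100275 - 9/1145807 = 114895796916/1145807 ≈ 1.0028e+5)
-182337 - A = -182337 - 1*114895796916/1145807 = -182337 - 114895796916/1145807 = -323818807875/1145807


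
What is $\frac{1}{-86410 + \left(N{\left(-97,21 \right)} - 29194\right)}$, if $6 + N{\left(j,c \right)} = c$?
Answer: $- \frac{1}{115589} \approx -8.6513 \cdot 10^{-6}$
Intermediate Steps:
$N{\left(j,c \right)} = -6 + c$
$\frac{1}{-86410 + \left(N{\left(-97,21 \right)} - 29194\right)} = \frac{1}{-86410 + \left(\left(-6 + 21\right) - 29194\right)} = \frac{1}{-86410 + \left(15 - 29194\right)} = \frac{1}{-86410 - 29179} = \frac{1}{-115589} = - \frac{1}{115589}$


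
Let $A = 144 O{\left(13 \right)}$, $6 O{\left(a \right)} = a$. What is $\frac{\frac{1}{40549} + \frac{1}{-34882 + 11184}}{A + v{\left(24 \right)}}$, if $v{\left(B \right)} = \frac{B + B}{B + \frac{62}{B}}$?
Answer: $- \frac{43703}{782056560496} \approx -5.5882 \cdot 10^{-8}$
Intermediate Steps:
$v{\left(B \right)} = \frac{2 B}{B + \frac{62}{B}}$
$O{\left(a \right)} = \frac{a}{6}$
$A = 312$ ($A = 144 \cdot \frac{1}{6} \cdot 13 = 144 \cdot \frac{13}{6} = 312$)
$\frac{\frac{1}{40549} + \frac{1}{-34882 + 11184}}{A + v{\left(24 \right)}} = \frac{\frac{1}{40549} + \frac{1}{-34882 + 11184}}{312 + \frac{2 \cdot 24^{2}}{62 + 24^{2}}} = \frac{\frac{1}{40549} + \frac{1}{-23698}}{312 + 2 \cdot 576 \frac{1}{62 + 576}} = \frac{\frac{1}{40549} - \frac{1}{23698}}{312 + 2 \cdot 576 \cdot \frac{1}{638}} = - \frac{411}{23437322 \left(312 + 2 \cdot 576 \cdot \frac{1}{638}\right)} = - \frac{411}{23437322 \left(312 + \frac{576}{319}\right)} = - \frac{411}{23437322 \cdot \frac{100104}{319}} = \left(- \frac{411}{23437322}\right) \frac{319}{100104} = - \frac{43703}{782056560496}$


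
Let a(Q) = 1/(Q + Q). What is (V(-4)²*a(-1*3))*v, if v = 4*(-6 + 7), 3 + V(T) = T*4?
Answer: -722/3 ≈ -240.67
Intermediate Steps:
V(T) = -3 + 4*T (V(T) = -3 + T*4 = -3 + 4*T)
v = 4 (v = 4*1 = 4)
a(Q) = 1/(2*Q)
(V(-4)²*a(-1*3))*v = ((-3 + 4*(-4))²*(1/(2*((-1*3)))))*4 = ((-3 - 16)²*((½)/(-3)))*4 = ((-19)²*((½)*(-⅓)))*4 = (361*(-⅙))*4 = -361/6*4 = -722/3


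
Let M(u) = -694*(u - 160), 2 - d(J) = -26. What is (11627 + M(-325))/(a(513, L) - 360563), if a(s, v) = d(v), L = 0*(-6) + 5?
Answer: -348217/360535 ≈ -0.96583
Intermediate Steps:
d(J) = 28 (d(J) = 2 - 1*(-26) = 2 + 26 = 28)
L = 5 (L = 0 + 5 = 5)
M(u) = 111040 - 694*u (M(u) = -694*(-160 + u) = 111040 - 694*u)
a(s, v) = 28
(11627 + M(-325))/(a(513, L) - 360563) = (11627 + (111040 - 694*(-325)))/(28 - 360563) = (11627 + (111040 + 225550))/(-360535) = (11627 + 336590)*(-1/360535) = 348217*(-1/360535) = -348217/360535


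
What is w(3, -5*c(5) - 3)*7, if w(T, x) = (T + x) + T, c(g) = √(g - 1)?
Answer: -49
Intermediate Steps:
c(g) = √(-1 + g)
w(T, x) = x + 2*T
w(3, -5*c(5) - 3)*7 = ((-5*√(-1 + 5) - 3) + 2*3)*7 = ((-5*√4 - 3) + 6)*7 = ((-5*2 - 3) + 6)*7 = ((-10 - 3) + 6)*7 = (-13 + 6)*7 = -7*7 = -49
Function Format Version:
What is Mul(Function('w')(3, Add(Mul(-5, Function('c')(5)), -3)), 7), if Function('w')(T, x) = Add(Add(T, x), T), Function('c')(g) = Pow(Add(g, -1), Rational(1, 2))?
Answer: -49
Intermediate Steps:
Function('c')(g) = Pow(Add(-1, g), Rational(1, 2))
Function('w')(T, x) = Add(x, Mul(2, T))
Mul(Function('w')(3, Add(Mul(-5, Function('c')(5)), -3)), 7) = Mul(Add(Add(Mul(-5, Pow(Add(-1, 5), Rational(1, 2))), -3), Mul(2, 3)), 7) = Mul(Add(Add(Mul(-5, Pow(4, Rational(1, 2))), -3), 6), 7) = Mul(Add(Add(Mul(-5, 2), -3), 6), 7) = Mul(Add(Add(-10, -3), 6), 7) = Mul(Add(-13, 6), 7) = Mul(-7, 7) = -49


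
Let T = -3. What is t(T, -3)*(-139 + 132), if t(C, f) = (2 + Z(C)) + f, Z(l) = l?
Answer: 28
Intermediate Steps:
t(C, f) = 2 + C + f (t(C, f) = (2 + C) + f = 2 + C + f)
t(T, -3)*(-139 + 132) = (2 - 3 - 3)*(-139 + 132) = -4*(-7) = 28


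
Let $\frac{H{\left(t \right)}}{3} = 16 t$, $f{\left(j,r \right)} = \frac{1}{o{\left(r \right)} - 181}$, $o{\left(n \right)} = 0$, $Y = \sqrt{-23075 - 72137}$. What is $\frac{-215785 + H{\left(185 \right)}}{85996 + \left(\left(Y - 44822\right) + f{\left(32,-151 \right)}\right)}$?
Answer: $- \frac{279094409613865}{55542771155381} + \frac{13556829410 i \sqrt{23803}}{55542771155381} \approx -5.0249 + 0.037657 i$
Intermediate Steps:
$Y = 2 i \sqrt{23803}$ ($Y = \sqrt{-95212} = 2 i \sqrt{23803} \approx 308.56 i$)
$f{\left(j,r \right)} = - \frac{1}{181}$ ($f{\left(j,r \right)} = \frac{1}{0 - 181} = \frac{1}{-181} = - \frac{1}{181}$)
$H{\left(t \right)} = 48 t$ ($H{\left(t \right)} = 3 \cdot 16 t = 48 t$)
$\frac{-215785 + H{\left(185 \right)}}{85996 + \left(\left(Y - 44822\right) + f{\left(32,-151 \right)}\right)} = \frac{-215785 + 48 \cdot 185}{85996 - \left(\frac{8112783}{181} - 2 i \sqrt{23803}\right)} = \frac{-215785 + 8880}{85996 - \left(\frac{8112783}{181} - 2 i \sqrt{23803}\right)} = - \frac{206905}{85996 - \left(\frac{8112783}{181} - 2 i \sqrt{23803}\right)} = - \frac{206905}{\frac{7452493}{181} + 2 i \sqrt{23803}}$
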